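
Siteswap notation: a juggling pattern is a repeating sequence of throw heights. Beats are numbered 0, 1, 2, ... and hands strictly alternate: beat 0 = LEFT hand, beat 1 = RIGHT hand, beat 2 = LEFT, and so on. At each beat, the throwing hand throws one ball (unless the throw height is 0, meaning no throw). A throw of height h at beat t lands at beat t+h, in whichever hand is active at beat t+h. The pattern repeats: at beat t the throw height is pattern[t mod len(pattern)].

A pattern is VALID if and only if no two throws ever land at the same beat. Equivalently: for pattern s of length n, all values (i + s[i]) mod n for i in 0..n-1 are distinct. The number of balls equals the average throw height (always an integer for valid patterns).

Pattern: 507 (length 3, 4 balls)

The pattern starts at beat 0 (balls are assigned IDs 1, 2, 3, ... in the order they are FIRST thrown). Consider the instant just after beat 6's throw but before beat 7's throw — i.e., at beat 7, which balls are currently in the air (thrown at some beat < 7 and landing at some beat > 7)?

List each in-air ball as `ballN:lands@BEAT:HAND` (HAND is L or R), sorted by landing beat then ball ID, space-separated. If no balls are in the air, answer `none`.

Beat 0 (L): throw ball1 h=5 -> lands@5:R; in-air after throw: [b1@5:R]
Beat 2 (L): throw ball2 h=7 -> lands@9:R; in-air after throw: [b1@5:R b2@9:R]
Beat 3 (R): throw ball3 h=5 -> lands@8:L; in-air after throw: [b1@5:R b3@8:L b2@9:R]
Beat 5 (R): throw ball1 h=7 -> lands@12:L; in-air after throw: [b3@8:L b2@9:R b1@12:L]
Beat 6 (L): throw ball4 h=5 -> lands@11:R; in-air after throw: [b3@8:L b2@9:R b4@11:R b1@12:L]

Answer: ball3:lands@8:L ball2:lands@9:R ball4:lands@11:R ball1:lands@12:L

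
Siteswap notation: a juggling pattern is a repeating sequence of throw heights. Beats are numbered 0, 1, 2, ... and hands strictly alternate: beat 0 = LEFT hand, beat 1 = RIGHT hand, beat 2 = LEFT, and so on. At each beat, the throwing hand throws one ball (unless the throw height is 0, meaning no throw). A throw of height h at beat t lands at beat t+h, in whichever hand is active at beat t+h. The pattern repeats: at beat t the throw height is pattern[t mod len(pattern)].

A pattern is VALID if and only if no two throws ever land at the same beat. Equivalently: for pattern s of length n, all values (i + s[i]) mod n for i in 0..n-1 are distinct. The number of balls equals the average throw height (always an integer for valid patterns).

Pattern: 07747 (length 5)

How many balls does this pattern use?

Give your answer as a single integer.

Pattern = [0, 7, 7, 4, 7], length n = 5
  position 0: throw height = 0, running sum = 0
  position 1: throw height = 7, running sum = 7
  position 2: throw height = 7, running sum = 14
  position 3: throw height = 4, running sum = 18
  position 4: throw height = 7, running sum = 25
Total sum = 25; balls = sum / n = 25 / 5 = 5

Answer: 5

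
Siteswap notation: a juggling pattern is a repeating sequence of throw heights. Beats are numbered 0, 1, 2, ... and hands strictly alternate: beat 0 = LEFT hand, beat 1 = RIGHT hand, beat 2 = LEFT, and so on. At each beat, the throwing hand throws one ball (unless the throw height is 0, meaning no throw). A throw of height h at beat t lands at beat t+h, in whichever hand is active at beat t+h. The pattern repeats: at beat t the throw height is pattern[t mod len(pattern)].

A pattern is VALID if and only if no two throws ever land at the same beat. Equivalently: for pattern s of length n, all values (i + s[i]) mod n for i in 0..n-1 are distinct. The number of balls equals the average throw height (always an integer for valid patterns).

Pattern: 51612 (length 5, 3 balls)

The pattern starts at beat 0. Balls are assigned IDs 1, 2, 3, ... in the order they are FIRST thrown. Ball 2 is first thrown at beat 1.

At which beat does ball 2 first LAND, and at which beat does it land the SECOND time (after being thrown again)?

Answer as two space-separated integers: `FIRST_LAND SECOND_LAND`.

Answer: 2 8

Derivation:
Beat 0 (L): throw ball1 h=5 -> lands@5:R; in-air after throw: [b1@5:R]
Beat 1 (R): throw ball2 h=1 -> lands@2:L; in-air after throw: [b2@2:L b1@5:R]
Beat 2 (L): throw ball2 h=6 -> lands@8:L; in-air after throw: [b1@5:R b2@8:L]
Beat 3 (R): throw ball3 h=1 -> lands@4:L; in-air after throw: [b3@4:L b1@5:R b2@8:L]
Beat 4 (L): throw ball3 h=2 -> lands@6:L; in-air after throw: [b1@5:R b3@6:L b2@8:L]
Beat 5 (R): throw ball1 h=5 -> lands@10:L; in-air after throw: [b3@6:L b2@8:L b1@10:L]
Beat 6 (L): throw ball3 h=1 -> lands@7:R; in-air after throw: [b3@7:R b2@8:L b1@10:L]
Beat 7 (R): throw ball3 h=6 -> lands@13:R; in-air after throw: [b2@8:L b1@10:L b3@13:R]
Beat 8 (L): throw ball2 h=1 -> lands@9:R; in-air after throw: [b2@9:R b1@10:L b3@13:R]
Ball 2: thrown@1 h=1 -> first land @2; rethrown@2 h=6 -> second land @8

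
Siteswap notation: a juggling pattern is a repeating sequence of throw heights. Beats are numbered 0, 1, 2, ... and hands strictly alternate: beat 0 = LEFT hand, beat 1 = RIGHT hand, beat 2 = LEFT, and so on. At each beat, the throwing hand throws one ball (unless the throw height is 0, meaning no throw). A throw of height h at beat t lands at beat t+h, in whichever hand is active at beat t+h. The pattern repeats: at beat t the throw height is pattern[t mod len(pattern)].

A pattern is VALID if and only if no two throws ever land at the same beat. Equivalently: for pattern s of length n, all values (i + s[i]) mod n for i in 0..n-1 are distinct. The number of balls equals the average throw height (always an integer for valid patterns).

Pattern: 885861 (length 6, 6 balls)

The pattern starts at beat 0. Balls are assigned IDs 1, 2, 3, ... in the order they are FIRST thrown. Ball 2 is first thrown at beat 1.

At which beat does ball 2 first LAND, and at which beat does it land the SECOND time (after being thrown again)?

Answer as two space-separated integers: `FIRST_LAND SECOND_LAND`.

Beat 0 (L): throw ball1 h=8 -> lands@8:L; in-air after throw: [b1@8:L]
Beat 1 (R): throw ball2 h=8 -> lands@9:R; in-air after throw: [b1@8:L b2@9:R]
Beat 2 (L): throw ball3 h=5 -> lands@7:R; in-air after throw: [b3@7:R b1@8:L b2@9:R]
Beat 3 (R): throw ball4 h=8 -> lands@11:R; in-air after throw: [b3@7:R b1@8:L b2@9:R b4@11:R]
Beat 4 (L): throw ball5 h=6 -> lands@10:L; in-air after throw: [b3@7:R b1@8:L b2@9:R b5@10:L b4@11:R]
Beat 5 (R): throw ball6 h=1 -> lands@6:L; in-air after throw: [b6@6:L b3@7:R b1@8:L b2@9:R b5@10:L b4@11:R]
Beat 6 (L): throw ball6 h=8 -> lands@14:L; in-air after throw: [b3@7:R b1@8:L b2@9:R b5@10:L b4@11:R b6@14:L]
Beat 7 (R): throw ball3 h=8 -> lands@15:R; in-air after throw: [b1@8:L b2@9:R b5@10:L b4@11:R b6@14:L b3@15:R]
Beat 8 (L): throw ball1 h=5 -> lands@13:R; in-air after throw: [b2@9:R b5@10:L b4@11:R b1@13:R b6@14:L b3@15:R]
Beat 9 (R): throw ball2 h=8 -> lands@17:R; in-air after throw: [b5@10:L b4@11:R b1@13:R b6@14:L b3@15:R b2@17:R]
Beat 10 (L): throw ball5 h=6 -> lands@16:L; in-air after throw: [b4@11:R b1@13:R b6@14:L b3@15:R b5@16:L b2@17:R]
Beat 11 (R): throw ball4 h=1 -> lands@12:L; in-air after throw: [b4@12:L b1@13:R b6@14:L b3@15:R b5@16:L b2@17:R]
Beat 12 (L): throw ball4 h=8 -> lands@20:L; in-air after throw: [b1@13:R b6@14:L b3@15:R b5@16:L b2@17:R b4@20:L]
Beat 13 (R): throw ball1 h=8 -> lands@21:R; in-air after throw: [b6@14:L b3@15:R b5@16:L b2@17:R b4@20:L b1@21:R]
Beat 14 (L): throw ball6 h=5 -> lands@19:R; in-air after throw: [b3@15:R b5@16:L b2@17:R b6@19:R b4@20:L b1@21:R]
Beat 15 (R): throw ball3 h=8 -> lands@23:R; in-air after throw: [b5@16:L b2@17:R b6@19:R b4@20:L b1@21:R b3@23:R]
Beat 16 (L): throw ball5 h=6 -> lands@22:L; in-air after throw: [b2@17:R b6@19:R b4@20:L b1@21:R b5@22:L b3@23:R]
Beat 17 (R): throw ball2 h=1 -> lands@18:L; in-air after throw: [b2@18:L b6@19:R b4@20:L b1@21:R b5@22:L b3@23:R]
Ball 2: thrown@1 h=8 -> first land @9; rethrown@9 h=8 -> second land @17

Answer: 9 17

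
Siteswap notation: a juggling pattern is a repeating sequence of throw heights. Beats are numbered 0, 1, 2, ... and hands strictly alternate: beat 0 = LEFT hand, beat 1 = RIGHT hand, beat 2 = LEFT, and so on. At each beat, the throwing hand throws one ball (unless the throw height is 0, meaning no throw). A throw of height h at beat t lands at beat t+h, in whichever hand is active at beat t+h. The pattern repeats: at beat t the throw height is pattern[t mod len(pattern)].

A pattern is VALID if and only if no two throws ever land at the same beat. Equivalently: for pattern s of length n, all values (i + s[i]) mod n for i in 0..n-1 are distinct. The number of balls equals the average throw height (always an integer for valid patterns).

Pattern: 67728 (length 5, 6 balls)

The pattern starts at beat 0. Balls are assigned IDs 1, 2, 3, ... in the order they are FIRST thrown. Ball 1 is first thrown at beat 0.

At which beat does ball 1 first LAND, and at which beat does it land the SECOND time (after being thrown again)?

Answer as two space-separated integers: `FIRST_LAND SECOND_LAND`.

Beat 0 (L): throw ball1 h=6 -> lands@6:L; in-air after throw: [b1@6:L]
Beat 1 (R): throw ball2 h=7 -> lands@8:L; in-air after throw: [b1@6:L b2@8:L]
Beat 2 (L): throw ball3 h=7 -> lands@9:R; in-air after throw: [b1@6:L b2@8:L b3@9:R]
Beat 3 (R): throw ball4 h=2 -> lands@5:R; in-air after throw: [b4@5:R b1@6:L b2@8:L b3@9:R]
Beat 4 (L): throw ball5 h=8 -> lands@12:L; in-air after throw: [b4@5:R b1@6:L b2@8:L b3@9:R b5@12:L]
Beat 5 (R): throw ball4 h=6 -> lands@11:R; in-air after throw: [b1@6:L b2@8:L b3@9:R b4@11:R b5@12:L]
Beat 6 (L): throw ball1 h=7 -> lands@13:R; in-air after throw: [b2@8:L b3@9:R b4@11:R b5@12:L b1@13:R]
Beat 7 (R): throw ball6 h=7 -> lands@14:L; in-air after throw: [b2@8:L b3@9:R b4@11:R b5@12:L b1@13:R b6@14:L]
Beat 8 (L): throw ball2 h=2 -> lands@10:L; in-air after throw: [b3@9:R b2@10:L b4@11:R b5@12:L b1@13:R b6@14:L]
Beat 9 (R): throw ball3 h=8 -> lands@17:R; in-air after throw: [b2@10:L b4@11:R b5@12:L b1@13:R b6@14:L b3@17:R]
Beat 10 (L): throw ball2 h=6 -> lands@16:L; in-air after throw: [b4@11:R b5@12:L b1@13:R b6@14:L b2@16:L b3@17:R]
Beat 11 (R): throw ball4 h=7 -> lands@18:L; in-air after throw: [b5@12:L b1@13:R b6@14:L b2@16:L b3@17:R b4@18:L]
Beat 12 (L): throw ball5 h=7 -> lands@19:R; in-air after throw: [b1@13:R b6@14:L b2@16:L b3@17:R b4@18:L b5@19:R]
Beat 13 (R): throw ball1 h=2 -> lands@15:R; in-air after throw: [b6@14:L b1@15:R b2@16:L b3@17:R b4@18:L b5@19:R]
Ball 1: thrown@0 h=6 -> first land @6; rethrown@6 h=7 -> second land @13

Answer: 6 13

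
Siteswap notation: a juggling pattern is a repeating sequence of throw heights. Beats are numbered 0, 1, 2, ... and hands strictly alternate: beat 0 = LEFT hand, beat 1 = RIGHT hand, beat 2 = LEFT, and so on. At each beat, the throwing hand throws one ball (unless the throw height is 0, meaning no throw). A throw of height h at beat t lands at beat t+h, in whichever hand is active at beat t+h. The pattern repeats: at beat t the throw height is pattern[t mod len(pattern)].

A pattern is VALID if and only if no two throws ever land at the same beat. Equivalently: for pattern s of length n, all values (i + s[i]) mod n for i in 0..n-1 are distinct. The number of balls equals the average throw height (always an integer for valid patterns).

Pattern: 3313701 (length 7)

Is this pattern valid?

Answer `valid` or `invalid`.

Answer: invalid

Derivation:
i=0: (i + s[i]) mod n = (0 + 3) mod 7 = 3
i=1: (i + s[i]) mod n = (1 + 3) mod 7 = 4
i=2: (i + s[i]) mod n = (2 + 1) mod 7 = 3
i=3: (i + s[i]) mod n = (3 + 3) mod 7 = 6
i=4: (i + s[i]) mod n = (4 + 7) mod 7 = 4
i=5: (i + s[i]) mod n = (5 + 0) mod 7 = 5
i=6: (i + s[i]) mod n = (6 + 1) mod 7 = 0
Residues: [3, 4, 3, 6, 4, 5, 0], distinct: False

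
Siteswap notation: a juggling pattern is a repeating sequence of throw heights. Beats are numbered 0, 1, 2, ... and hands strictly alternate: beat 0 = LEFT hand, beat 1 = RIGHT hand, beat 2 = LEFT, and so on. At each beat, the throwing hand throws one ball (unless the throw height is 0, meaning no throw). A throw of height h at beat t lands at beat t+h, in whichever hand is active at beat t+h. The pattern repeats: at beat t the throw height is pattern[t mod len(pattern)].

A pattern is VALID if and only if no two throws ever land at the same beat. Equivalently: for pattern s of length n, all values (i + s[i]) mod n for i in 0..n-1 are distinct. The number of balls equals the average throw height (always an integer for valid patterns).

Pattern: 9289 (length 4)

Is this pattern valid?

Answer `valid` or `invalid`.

i=0: (i + s[i]) mod n = (0 + 9) mod 4 = 1
i=1: (i + s[i]) mod n = (1 + 2) mod 4 = 3
i=2: (i + s[i]) mod n = (2 + 8) mod 4 = 2
i=3: (i + s[i]) mod n = (3 + 9) mod 4 = 0
Residues: [1, 3, 2, 0], distinct: True

Answer: valid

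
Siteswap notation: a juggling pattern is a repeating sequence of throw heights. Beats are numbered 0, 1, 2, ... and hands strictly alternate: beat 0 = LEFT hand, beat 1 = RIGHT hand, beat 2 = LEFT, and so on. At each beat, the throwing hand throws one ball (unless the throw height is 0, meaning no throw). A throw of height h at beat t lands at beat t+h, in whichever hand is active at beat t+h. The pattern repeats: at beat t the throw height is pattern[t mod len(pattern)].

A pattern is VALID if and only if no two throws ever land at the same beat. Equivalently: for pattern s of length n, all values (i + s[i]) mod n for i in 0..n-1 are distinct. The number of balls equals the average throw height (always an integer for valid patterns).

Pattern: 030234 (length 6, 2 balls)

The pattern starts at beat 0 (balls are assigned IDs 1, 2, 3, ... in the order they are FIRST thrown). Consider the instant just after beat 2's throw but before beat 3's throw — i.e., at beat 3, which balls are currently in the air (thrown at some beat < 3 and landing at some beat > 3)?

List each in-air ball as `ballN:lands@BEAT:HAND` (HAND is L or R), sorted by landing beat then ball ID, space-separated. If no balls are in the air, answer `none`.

Answer: ball1:lands@4:L

Derivation:
Beat 1 (R): throw ball1 h=3 -> lands@4:L; in-air after throw: [b1@4:L]
Beat 3 (R): throw ball2 h=2 -> lands@5:R; in-air after throw: [b1@4:L b2@5:R]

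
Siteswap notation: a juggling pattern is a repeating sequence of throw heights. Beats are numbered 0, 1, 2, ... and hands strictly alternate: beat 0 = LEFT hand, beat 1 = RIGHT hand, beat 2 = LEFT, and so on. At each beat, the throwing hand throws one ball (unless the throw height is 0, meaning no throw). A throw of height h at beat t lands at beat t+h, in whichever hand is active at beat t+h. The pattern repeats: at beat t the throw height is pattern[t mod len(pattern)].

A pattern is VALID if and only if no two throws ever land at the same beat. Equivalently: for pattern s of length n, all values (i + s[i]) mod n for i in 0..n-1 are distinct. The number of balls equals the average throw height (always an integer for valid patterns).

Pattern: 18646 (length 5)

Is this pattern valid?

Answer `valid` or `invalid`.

i=0: (i + s[i]) mod n = (0 + 1) mod 5 = 1
i=1: (i + s[i]) mod n = (1 + 8) mod 5 = 4
i=2: (i + s[i]) mod n = (2 + 6) mod 5 = 3
i=3: (i + s[i]) mod n = (3 + 4) mod 5 = 2
i=4: (i + s[i]) mod n = (4 + 6) mod 5 = 0
Residues: [1, 4, 3, 2, 0], distinct: True

Answer: valid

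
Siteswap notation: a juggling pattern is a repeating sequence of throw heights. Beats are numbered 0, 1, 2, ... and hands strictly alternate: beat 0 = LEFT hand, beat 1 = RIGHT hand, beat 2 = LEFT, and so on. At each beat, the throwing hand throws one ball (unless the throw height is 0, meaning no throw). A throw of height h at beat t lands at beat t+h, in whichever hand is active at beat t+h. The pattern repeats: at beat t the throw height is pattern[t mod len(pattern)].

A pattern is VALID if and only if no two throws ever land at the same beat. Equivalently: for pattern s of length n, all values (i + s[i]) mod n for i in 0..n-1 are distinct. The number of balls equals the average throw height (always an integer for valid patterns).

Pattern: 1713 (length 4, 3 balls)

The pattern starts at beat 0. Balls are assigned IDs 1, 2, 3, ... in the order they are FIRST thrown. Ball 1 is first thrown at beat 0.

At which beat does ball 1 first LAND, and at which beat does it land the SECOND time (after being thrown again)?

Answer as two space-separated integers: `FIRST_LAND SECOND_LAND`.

Answer: 1 8

Derivation:
Beat 0 (L): throw ball1 h=1 -> lands@1:R; in-air after throw: [b1@1:R]
Beat 1 (R): throw ball1 h=7 -> lands@8:L; in-air after throw: [b1@8:L]
Beat 2 (L): throw ball2 h=1 -> lands@3:R; in-air after throw: [b2@3:R b1@8:L]
Beat 3 (R): throw ball2 h=3 -> lands@6:L; in-air after throw: [b2@6:L b1@8:L]
Beat 4 (L): throw ball3 h=1 -> lands@5:R; in-air after throw: [b3@5:R b2@6:L b1@8:L]
Beat 5 (R): throw ball3 h=7 -> lands@12:L; in-air after throw: [b2@6:L b1@8:L b3@12:L]
Beat 6 (L): throw ball2 h=1 -> lands@7:R; in-air after throw: [b2@7:R b1@8:L b3@12:L]
Beat 7 (R): throw ball2 h=3 -> lands@10:L; in-air after throw: [b1@8:L b2@10:L b3@12:L]
Beat 8 (L): throw ball1 h=1 -> lands@9:R; in-air after throw: [b1@9:R b2@10:L b3@12:L]
Ball 1: thrown@0 h=1 -> first land @1; rethrown@1 h=7 -> second land @8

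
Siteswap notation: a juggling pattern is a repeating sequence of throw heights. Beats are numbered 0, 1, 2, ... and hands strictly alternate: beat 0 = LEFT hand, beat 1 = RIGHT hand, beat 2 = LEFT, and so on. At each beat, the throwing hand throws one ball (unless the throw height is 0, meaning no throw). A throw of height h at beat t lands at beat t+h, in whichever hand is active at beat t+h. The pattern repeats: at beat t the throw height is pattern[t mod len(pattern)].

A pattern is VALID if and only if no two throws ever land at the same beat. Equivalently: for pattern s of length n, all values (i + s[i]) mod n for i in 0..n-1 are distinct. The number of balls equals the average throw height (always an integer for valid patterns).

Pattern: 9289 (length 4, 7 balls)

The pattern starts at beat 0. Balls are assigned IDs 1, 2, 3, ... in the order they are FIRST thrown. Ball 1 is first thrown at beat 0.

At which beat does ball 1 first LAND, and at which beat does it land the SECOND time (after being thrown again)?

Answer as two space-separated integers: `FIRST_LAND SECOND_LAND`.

Beat 0 (L): throw ball1 h=9 -> lands@9:R; in-air after throw: [b1@9:R]
Beat 1 (R): throw ball2 h=2 -> lands@3:R; in-air after throw: [b2@3:R b1@9:R]
Beat 2 (L): throw ball3 h=8 -> lands@10:L; in-air after throw: [b2@3:R b1@9:R b3@10:L]
Beat 3 (R): throw ball2 h=9 -> lands@12:L; in-air after throw: [b1@9:R b3@10:L b2@12:L]
Beat 4 (L): throw ball4 h=9 -> lands@13:R; in-air after throw: [b1@9:R b3@10:L b2@12:L b4@13:R]
Beat 5 (R): throw ball5 h=2 -> lands@7:R; in-air after throw: [b5@7:R b1@9:R b3@10:L b2@12:L b4@13:R]
Beat 6 (L): throw ball6 h=8 -> lands@14:L; in-air after throw: [b5@7:R b1@9:R b3@10:L b2@12:L b4@13:R b6@14:L]
Beat 7 (R): throw ball5 h=9 -> lands@16:L; in-air after throw: [b1@9:R b3@10:L b2@12:L b4@13:R b6@14:L b5@16:L]
Beat 8 (L): throw ball7 h=9 -> lands@17:R; in-air after throw: [b1@9:R b3@10:L b2@12:L b4@13:R b6@14:L b5@16:L b7@17:R]
Beat 9 (R): throw ball1 h=2 -> lands@11:R; in-air after throw: [b3@10:L b1@11:R b2@12:L b4@13:R b6@14:L b5@16:L b7@17:R]
Beat 10 (L): throw ball3 h=8 -> lands@18:L; in-air after throw: [b1@11:R b2@12:L b4@13:R b6@14:L b5@16:L b7@17:R b3@18:L]
Beat 11 (R): throw ball1 h=9 -> lands@20:L; in-air after throw: [b2@12:L b4@13:R b6@14:L b5@16:L b7@17:R b3@18:L b1@20:L]
Ball 1: thrown@0 h=9 -> first land @9; rethrown@9 h=2 -> second land @11

Answer: 9 11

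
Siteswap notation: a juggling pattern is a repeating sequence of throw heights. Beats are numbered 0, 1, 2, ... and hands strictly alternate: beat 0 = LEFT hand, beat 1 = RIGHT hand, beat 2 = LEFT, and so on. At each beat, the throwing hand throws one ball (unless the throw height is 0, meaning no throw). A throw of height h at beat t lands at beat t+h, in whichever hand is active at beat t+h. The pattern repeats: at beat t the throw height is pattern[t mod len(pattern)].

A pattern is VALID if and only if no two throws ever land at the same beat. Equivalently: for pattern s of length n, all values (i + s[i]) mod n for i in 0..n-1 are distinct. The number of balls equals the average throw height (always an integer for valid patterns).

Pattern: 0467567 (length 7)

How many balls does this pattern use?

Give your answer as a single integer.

Answer: 5

Derivation:
Pattern = [0, 4, 6, 7, 5, 6, 7], length n = 7
  position 0: throw height = 0, running sum = 0
  position 1: throw height = 4, running sum = 4
  position 2: throw height = 6, running sum = 10
  position 3: throw height = 7, running sum = 17
  position 4: throw height = 5, running sum = 22
  position 5: throw height = 6, running sum = 28
  position 6: throw height = 7, running sum = 35
Total sum = 35; balls = sum / n = 35 / 7 = 5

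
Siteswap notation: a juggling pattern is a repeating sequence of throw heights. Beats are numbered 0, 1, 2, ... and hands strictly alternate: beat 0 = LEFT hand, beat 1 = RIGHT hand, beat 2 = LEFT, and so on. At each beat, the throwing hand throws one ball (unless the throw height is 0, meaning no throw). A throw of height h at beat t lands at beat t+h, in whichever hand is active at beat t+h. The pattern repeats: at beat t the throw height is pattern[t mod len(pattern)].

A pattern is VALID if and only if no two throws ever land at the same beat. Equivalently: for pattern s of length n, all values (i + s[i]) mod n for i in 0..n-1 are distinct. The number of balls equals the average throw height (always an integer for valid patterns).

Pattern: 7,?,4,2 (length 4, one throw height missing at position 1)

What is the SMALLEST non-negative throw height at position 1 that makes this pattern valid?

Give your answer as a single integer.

i=0: (0 + 7) mod 4 = 3
i=1: s[i]=? (unknown)
i=2: (2 + 4) mod 4 = 2
i=3: (3 + 2) mod 4 = 1
Known residues: [1, 2, 3]; need a permutation of 0..3, so missing residue r = 0
Need (1 + s) mod 4 = 0; smallest s = (0 - 1) mod 4 = 3

Answer: 3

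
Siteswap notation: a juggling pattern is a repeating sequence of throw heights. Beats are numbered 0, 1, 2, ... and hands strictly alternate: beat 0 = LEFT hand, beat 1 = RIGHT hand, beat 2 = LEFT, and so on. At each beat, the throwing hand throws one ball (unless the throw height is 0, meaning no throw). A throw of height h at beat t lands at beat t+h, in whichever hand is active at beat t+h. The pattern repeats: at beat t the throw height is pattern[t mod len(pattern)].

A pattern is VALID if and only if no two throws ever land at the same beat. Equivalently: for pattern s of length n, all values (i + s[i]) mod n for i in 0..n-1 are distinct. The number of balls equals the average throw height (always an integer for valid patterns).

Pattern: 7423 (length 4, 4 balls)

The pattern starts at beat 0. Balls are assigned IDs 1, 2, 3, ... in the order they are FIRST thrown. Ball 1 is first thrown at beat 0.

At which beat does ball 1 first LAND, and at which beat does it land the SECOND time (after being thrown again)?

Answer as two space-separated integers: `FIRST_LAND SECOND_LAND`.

Answer: 7 10

Derivation:
Beat 0 (L): throw ball1 h=7 -> lands@7:R; in-air after throw: [b1@7:R]
Beat 1 (R): throw ball2 h=4 -> lands@5:R; in-air after throw: [b2@5:R b1@7:R]
Beat 2 (L): throw ball3 h=2 -> lands@4:L; in-air after throw: [b3@4:L b2@5:R b1@7:R]
Beat 3 (R): throw ball4 h=3 -> lands@6:L; in-air after throw: [b3@4:L b2@5:R b4@6:L b1@7:R]
Beat 4 (L): throw ball3 h=7 -> lands@11:R; in-air after throw: [b2@5:R b4@6:L b1@7:R b3@11:R]
Beat 5 (R): throw ball2 h=4 -> lands@9:R; in-air after throw: [b4@6:L b1@7:R b2@9:R b3@11:R]
Beat 6 (L): throw ball4 h=2 -> lands@8:L; in-air after throw: [b1@7:R b4@8:L b2@9:R b3@11:R]
Beat 7 (R): throw ball1 h=3 -> lands@10:L; in-air after throw: [b4@8:L b2@9:R b1@10:L b3@11:R]
Beat 8 (L): throw ball4 h=7 -> lands@15:R; in-air after throw: [b2@9:R b1@10:L b3@11:R b4@15:R]
Beat 9 (R): throw ball2 h=4 -> lands@13:R; in-air after throw: [b1@10:L b3@11:R b2@13:R b4@15:R]
Beat 10 (L): throw ball1 h=2 -> lands@12:L; in-air after throw: [b3@11:R b1@12:L b2@13:R b4@15:R]
Ball 1: thrown@0 h=7 -> first land @7; rethrown@7 h=3 -> second land @10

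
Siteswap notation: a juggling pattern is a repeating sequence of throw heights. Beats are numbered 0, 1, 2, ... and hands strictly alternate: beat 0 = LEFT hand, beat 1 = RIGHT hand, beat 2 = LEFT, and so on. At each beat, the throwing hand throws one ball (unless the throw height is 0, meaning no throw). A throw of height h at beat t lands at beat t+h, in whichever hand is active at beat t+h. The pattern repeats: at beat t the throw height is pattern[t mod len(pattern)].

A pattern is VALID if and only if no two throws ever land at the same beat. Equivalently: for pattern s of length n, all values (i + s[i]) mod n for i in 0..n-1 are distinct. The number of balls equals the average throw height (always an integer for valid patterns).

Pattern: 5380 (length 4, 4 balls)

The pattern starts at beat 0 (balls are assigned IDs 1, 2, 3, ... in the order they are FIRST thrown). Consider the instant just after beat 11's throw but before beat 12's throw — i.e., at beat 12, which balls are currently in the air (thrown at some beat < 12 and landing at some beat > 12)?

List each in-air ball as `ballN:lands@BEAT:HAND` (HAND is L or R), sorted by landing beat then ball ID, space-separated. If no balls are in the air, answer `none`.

Beat 0 (L): throw ball1 h=5 -> lands@5:R; in-air after throw: [b1@5:R]
Beat 1 (R): throw ball2 h=3 -> lands@4:L; in-air after throw: [b2@4:L b1@5:R]
Beat 2 (L): throw ball3 h=8 -> lands@10:L; in-air after throw: [b2@4:L b1@5:R b3@10:L]
Beat 4 (L): throw ball2 h=5 -> lands@9:R; in-air after throw: [b1@5:R b2@9:R b3@10:L]
Beat 5 (R): throw ball1 h=3 -> lands@8:L; in-air after throw: [b1@8:L b2@9:R b3@10:L]
Beat 6 (L): throw ball4 h=8 -> lands@14:L; in-air after throw: [b1@8:L b2@9:R b3@10:L b4@14:L]
Beat 8 (L): throw ball1 h=5 -> lands@13:R; in-air after throw: [b2@9:R b3@10:L b1@13:R b4@14:L]
Beat 9 (R): throw ball2 h=3 -> lands@12:L; in-air after throw: [b3@10:L b2@12:L b1@13:R b4@14:L]
Beat 10 (L): throw ball3 h=8 -> lands@18:L; in-air after throw: [b2@12:L b1@13:R b4@14:L b3@18:L]
Beat 12 (L): throw ball2 h=5 -> lands@17:R; in-air after throw: [b1@13:R b4@14:L b2@17:R b3@18:L]

Answer: ball1:lands@13:R ball4:lands@14:L ball3:lands@18:L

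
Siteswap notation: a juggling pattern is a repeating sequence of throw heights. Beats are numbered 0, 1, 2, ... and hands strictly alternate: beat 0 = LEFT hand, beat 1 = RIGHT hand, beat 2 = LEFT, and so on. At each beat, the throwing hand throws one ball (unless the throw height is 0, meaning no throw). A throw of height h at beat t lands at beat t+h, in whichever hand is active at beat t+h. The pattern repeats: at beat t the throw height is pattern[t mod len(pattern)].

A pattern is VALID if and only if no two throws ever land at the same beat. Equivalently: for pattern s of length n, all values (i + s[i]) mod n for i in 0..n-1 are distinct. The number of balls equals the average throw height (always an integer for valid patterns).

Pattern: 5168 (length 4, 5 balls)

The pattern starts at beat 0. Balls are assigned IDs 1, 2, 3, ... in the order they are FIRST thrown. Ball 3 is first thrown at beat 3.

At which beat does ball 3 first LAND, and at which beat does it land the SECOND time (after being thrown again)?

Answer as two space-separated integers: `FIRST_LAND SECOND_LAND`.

Beat 0 (L): throw ball1 h=5 -> lands@5:R; in-air after throw: [b1@5:R]
Beat 1 (R): throw ball2 h=1 -> lands@2:L; in-air after throw: [b2@2:L b1@5:R]
Beat 2 (L): throw ball2 h=6 -> lands@8:L; in-air after throw: [b1@5:R b2@8:L]
Beat 3 (R): throw ball3 h=8 -> lands@11:R; in-air after throw: [b1@5:R b2@8:L b3@11:R]
Beat 4 (L): throw ball4 h=5 -> lands@9:R; in-air after throw: [b1@5:R b2@8:L b4@9:R b3@11:R]
Beat 5 (R): throw ball1 h=1 -> lands@6:L; in-air after throw: [b1@6:L b2@8:L b4@9:R b3@11:R]
Beat 6 (L): throw ball1 h=6 -> lands@12:L; in-air after throw: [b2@8:L b4@9:R b3@11:R b1@12:L]
Beat 7 (R): throw ball5 h=8 -> lands@15:R; in-air after throw: [b2@8:L b4@9:R b3@11:R b1@12:L b5@15:R]
Beat 8 (L): throw ball2 h=5 -> lands@13:R; in-air after throw: [b4@9:R b3@11:R b1@12:L b2@13:R b5@15:R]
Beat 9 (R): throw ball4 h=1 -> lands@10:L; in-air after throw: [b4@10:L b3@11:R b1@12:L b2@13:R b5@15:R]
Beat 10 (L): throw ball4 h=6 -> lands@16:L; in-air after throw: [b3@11:R b1@12:L b2@13:R b5@15:R b4@16:L]
Beat 11 (R): throw ball3 h=8 -> lands@19:R; in-air after throw: [b1@12:L b2@13:R b5@15:R b4@16:L b3@19:R]
Beat 12 (L): throw ball1 h=5 -> lands@17:R; in-air after throw: [b2@13:R b5@15:R b4@16:L b1@17:R b3@19:R]
Beat 13 (R): throw ball2 h=1 -> lands@14:L; in-air after throw: [b2@14:L b5@15:R b4@16:L b1@17:R b3@19:R]
Beat 14 (L): throw ball2 h=6 -> lands@20:L; in-air after throw: [b5@15:R b4@16:L b1@17:R b3@19:R b2@20:L]
Ball 3: thrown@3 h=8 -> first land @11; rethrown@11 h=8 -> second land @19

Answer: 11 19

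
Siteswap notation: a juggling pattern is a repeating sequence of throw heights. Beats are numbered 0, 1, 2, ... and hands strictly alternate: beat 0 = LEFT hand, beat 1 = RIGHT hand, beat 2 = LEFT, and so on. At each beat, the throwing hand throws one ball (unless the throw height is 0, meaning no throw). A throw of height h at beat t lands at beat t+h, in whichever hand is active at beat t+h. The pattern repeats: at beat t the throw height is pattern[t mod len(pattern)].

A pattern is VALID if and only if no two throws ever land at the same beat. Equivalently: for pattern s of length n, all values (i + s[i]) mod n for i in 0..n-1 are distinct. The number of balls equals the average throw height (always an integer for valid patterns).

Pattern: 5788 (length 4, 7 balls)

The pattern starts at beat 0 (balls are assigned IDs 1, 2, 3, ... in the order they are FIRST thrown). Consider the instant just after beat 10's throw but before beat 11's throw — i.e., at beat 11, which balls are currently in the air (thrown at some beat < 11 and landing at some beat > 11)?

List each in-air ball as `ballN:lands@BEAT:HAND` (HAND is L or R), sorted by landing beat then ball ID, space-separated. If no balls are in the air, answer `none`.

Answer: ball1:lands@12:L ball2:lands@13:R ball6:lands@14:L ball7:lands@15:R ball5:lands@16:L ball3:lands@18:L

Derivation:
Beat 0 (L): throw ball1 h=5 -> lands@5:R; in-air after throw: [b1@5:R]
Beat 1 (R): throw ball2 h=7 -> lands@8:L; in-air after throw: [b1@5:R b2@8:L]
Beat 2 (L): throw ball3 h=8 -> lands@10:L; in-air after throw: [b1@5:R b2@8:L b3@10:L]
Beat 3 (R): throw ball4 h=8 -> lands@11:R; in-air after throw: [b1@5:R b2@8:L b3@10:L b4@11:R]
Beat 4 (L): throw ball5 h=5 -> lands@9:R; in-air after throw: [b1@5:R b2@8:L b5@9:R b3@10:L b4@11:R]
Beat 5 (R): throw ball1 h=7 -> lands@12:L; in-air after throw: [b2@8:L b5@9:R b3@10:L b4@11:R b1@12:L]
Beat 6 (L): throw ball6 h=8 -> lands@14:L; in-air after throw: [b2@8:L b5@9:R b3@10:L b4@11:R b1@12:L b6@14:L]
Beat 7 (R): throw ball7 h=8 -> lands@15:R; in-air after throw: [b2@8:L b5@9:R b3@10:L b4@11:R b1@12:L b6@14:L b7@15:R]
Beat 8 (L): throw ball2 h=5 -> lands@13:R; in-air after throw: [b5@9:R b3@10:L b4@11:R b1@12:L b2@13:R b6@14:L b7@15:R]
Beat 9 (R): throw ball5 h=7 -> lands@16:L; in-air after throw: [b3@10:L b4@11:R b1@12:L b2@13:R b6@14:L b7@15:R b5@16:L]
Beat 10 (L): throw ball3 h=8 -> lands@18:L; in-air after throw: [b4@11:R b1@12:L b2@13:R b6@14:L b7@15:R b5@16:L b3@18:L]
Beat 11 (R): throw ball4 h=8 -> lands@19:R; in-air after throw: [b1@12:L b2@13:R b6@14:L b7@15:R b5@16:L b3@18:L b4@19:R]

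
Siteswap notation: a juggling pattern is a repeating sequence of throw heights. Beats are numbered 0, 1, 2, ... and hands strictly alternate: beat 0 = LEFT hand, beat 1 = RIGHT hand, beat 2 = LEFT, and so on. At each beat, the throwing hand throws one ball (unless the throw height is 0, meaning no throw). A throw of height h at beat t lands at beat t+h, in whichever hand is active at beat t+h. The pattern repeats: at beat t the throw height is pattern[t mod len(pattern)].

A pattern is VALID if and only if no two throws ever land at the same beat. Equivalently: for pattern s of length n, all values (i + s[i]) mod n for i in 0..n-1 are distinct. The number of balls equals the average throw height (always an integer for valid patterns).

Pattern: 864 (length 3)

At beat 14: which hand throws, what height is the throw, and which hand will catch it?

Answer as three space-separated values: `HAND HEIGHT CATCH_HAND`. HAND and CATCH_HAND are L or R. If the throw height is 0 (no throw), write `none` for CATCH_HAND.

Beat 14: 14 mod 2 = 0, so hand = L
Throw height = pattern[14 mod 3] = pattern[2] = 4
Lands at beat 14+4=18, 18 mod 2 = 0, so catch hand = L

Answer: L 4 L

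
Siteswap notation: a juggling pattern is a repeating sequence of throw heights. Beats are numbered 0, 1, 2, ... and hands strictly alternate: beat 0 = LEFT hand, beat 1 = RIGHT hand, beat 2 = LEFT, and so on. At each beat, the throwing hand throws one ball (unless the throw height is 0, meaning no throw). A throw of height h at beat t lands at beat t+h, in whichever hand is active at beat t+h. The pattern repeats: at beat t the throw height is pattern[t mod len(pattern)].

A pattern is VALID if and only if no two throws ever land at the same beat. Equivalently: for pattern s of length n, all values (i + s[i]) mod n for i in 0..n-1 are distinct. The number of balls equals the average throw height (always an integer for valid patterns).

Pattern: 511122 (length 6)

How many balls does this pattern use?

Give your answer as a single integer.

Answer: 2

Derivation:
Pattern = [5, 1, 1, 1, 2, 2], length n = 6
  position 0: throw height = 5, running sum = 5
  position 1: throw height = 1, running sum = 6
  position 2: throw height = 1, running sum = 7
  position 3: throw height = 1, running sum = 8
  position 4: throw height = 2, running sum = 10
  position 5: throw height = 2, running sum = 12
Total sum = 12; balls = sum / n = 12 / 6 = 2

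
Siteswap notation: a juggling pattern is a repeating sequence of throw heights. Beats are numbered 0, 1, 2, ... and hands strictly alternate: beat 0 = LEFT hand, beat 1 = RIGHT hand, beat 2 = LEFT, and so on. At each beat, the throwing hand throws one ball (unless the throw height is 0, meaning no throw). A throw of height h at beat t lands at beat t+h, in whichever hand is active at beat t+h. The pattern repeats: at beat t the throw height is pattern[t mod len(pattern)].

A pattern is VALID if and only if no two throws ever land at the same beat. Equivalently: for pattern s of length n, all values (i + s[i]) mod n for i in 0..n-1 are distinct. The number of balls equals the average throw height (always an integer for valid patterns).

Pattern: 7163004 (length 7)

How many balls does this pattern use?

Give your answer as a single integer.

Answer: 3

Derivation:
Pattern = [7, 1, 6, 3, 0, 0, 4], length n = 7
  position 0: throw height = 7, running sum = 7
  position 1: throw height = 1, running sum = 8
  position 2: throw height = 6, running sum = 14
  position 3: throw height = 3, running sum = 17
  position 4: throw height = 0, running sum = 17
  position 5: throw height = 0, running sum = 17
  position 6: throw height = 4, running sum = 21
Total sum = 21; balls = sum / n = 21 / 7 = 3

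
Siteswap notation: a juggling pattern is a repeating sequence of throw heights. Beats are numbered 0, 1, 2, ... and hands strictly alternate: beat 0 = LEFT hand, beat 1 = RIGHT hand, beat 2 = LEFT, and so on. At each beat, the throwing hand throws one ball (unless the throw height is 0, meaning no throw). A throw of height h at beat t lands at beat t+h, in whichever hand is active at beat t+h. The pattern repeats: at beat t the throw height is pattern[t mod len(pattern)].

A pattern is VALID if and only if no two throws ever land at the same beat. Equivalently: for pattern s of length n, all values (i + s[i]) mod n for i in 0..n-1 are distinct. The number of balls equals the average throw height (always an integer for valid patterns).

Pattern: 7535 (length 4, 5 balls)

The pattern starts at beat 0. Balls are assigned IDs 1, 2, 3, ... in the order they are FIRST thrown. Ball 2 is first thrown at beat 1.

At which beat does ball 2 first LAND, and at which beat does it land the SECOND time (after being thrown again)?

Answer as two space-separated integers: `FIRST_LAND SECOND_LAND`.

Beat 0 (L): throw ball1 h=7 -> lands@7:R; in-air after throw: [b1@7:R]
Beat 1 (R): throw ball2 h=5 -> lands@6:L; in-air after throw: [b2@6:L b1@7:R]
Beat 2 (L): throw ball3 h=3 -> lands@5:R; in-air after throw: [b3@5:R b2@6:L b1@7:R]
Beat 3 (R): throw ball4 h=5 -> lands@8:L; in-air after throw: [b3@5:R b2@6:L b1@7:R b4@8:L]
Beat 4 (L): throw ball5 h=7 -> lands@11:R; in-air after throw: [b3@5:R b2@6:L b1@7:R b4@8:L b5@11:R]
Beat 5 (R): throw ball3 h=5 -> lands@10:L; in-air after throw: [b2@6:L b1@7:R b4@8:L b3@10:L b5@11:R]
Beat 6 (L): throw ball2 h=3 -> lands@9:R; in-air after throw: [b1@7:R b4@8:L b2@9:R b3@10:L b5@11:R]
Beat 7 (R): throw ball1 h=5 -> lands@12:L; in-air after throw: [b4@8:L b2@9:R b3@10:L b5@11:R b1@12:L]
Beat 8 (L): throw ball4 h=7 -> lands@15:R; in-air after throw: [b2@9:R b3@10:L b5@11:R b1@12:L b4@15:R]
Beat 9 (R): throw ball2 h=5 -> lands@14:L; in-air after throw: [b3@10:L b5@11:R b1@12:L b2@14:L b4@15:R]
Ball 2: thrown@1 h=5 -> first land @6; rethrown@6 h=3 -> second land @9

Answer: 6 9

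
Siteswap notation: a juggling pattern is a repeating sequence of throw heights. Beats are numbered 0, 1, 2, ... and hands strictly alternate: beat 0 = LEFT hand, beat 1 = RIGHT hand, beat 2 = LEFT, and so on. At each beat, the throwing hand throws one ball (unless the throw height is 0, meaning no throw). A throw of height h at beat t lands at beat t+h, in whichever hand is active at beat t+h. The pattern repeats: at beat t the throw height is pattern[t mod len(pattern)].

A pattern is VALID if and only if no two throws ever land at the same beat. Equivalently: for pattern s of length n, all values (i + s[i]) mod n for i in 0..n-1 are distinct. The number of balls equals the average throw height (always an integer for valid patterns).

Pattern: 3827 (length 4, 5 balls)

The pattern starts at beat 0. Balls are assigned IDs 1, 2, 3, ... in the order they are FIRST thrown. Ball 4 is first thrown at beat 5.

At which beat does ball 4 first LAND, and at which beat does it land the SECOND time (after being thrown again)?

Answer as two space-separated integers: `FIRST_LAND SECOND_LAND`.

Beat 0 (L): throw ball1 h=3 -> lands@3:R; in-air after throw: [b1@3:R]
Beat 1 (R): throw ball2 h=8 -> lands@9:R; in-air after throw: [b1@3:R b2@9:R]
Beat 2 (L): throw ball3 h=2 -> lands@4:L; in-air after throw: [b1@3:R b3@4:L b2@9:R]
Beat 3 (R): throw ball1 h=7 -> lands@10:L; in-air after throw: [b3@4:L b2@9:R b1@10:L]
Beat 4 (L): throw ball3 h=3 -> lands@7:R; in-air after throw: [b3@7:R b2@9:R b1@10:L]
Beat 5 (R): throw ball4 h=8 -> lands@13:R; in-air after throw: [b3@7:R b2@9:R b1@10:L b4@13:R]
Beat 6 (L): throw ball5 h=2 -> lands@8:L; in-air after throw: [b3@7:R b5@8:L b2@9:R b1@10:L b4@13:R]
Beat 7 (R): throw ball3 h=7 -> lands@14:L; in-air after throw: [b5@8:L b2@9:R b1@10:L b4@13:R b3@14:L]
Beat 8 (L): throw ball5 h=3 -> lands@11:R; in-air after throw: [b2@9:R b1@10:L b5@11:R b4@13:R b3@14:L]
Beat 9 (R): throw ball2 h=8 -> lands@17:R; in-air after throw: [b1@10:L b5@11:R b4@13:R b3@14:L b2@17:R]
Beat 10 (L): throw ball1 h=2 -> lands@12:L; in-air after throw: [b5@11:R b1@12:L b4@13:R b3@14:L b2@17:R]
Beat 11 (R): throw ball5 h=7 -> lands@18:L; in-air after throw: [b1@12:L b4@13:R b3@14:L b2@17:R b5@18:L]
Beat 12 (L): throw ball1 h=3 -> lands@15:R; in-air after throw: [b4@13:R b3@14:L b1@15:R b2@17:R b5@18:L]
Beat 13 (R): throw ball4 h=8 -> lands@21:R; in-air after throw: [b3@14:L b1@15:R b2@17:R b5@18:L b4@21:R]
Beat 14 (L): throw ball3 h=2 -> lands@16:L; in-air after throw: [b1@15:R b3@16:L b2@17:R b5@18:L b4@21:R]
Beat 15 (R): throw ball1 h=7 -> lands@22:L; in-air after throw: [b3@16:L b2@17:R b5@18:L b4@21:R b1@22:L]
Beat 16 (L): throw ball3 h=3 -> lands@19:R; in-air after throw: [b2@17:R b5@18:L b3@19:R b4@21:R b1@22:L]
Beat 17 (R): throw ball2 h=8 -> lands@25:R; in-air after throw: [b5@18:L b3@19:R b4@21:R b1@22:L b2@25:R]
Beat 18 (L): throw ball5 h=2 -> lands@20:L; in-air after throw: [b3@19:R b5@20:L b4@21:R b1@22:L b2@25:R]
Ball 4: thrown@5 h=8 -> first land @13; rethrown@13 h=8 -> second land @21

Answer: 13 21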